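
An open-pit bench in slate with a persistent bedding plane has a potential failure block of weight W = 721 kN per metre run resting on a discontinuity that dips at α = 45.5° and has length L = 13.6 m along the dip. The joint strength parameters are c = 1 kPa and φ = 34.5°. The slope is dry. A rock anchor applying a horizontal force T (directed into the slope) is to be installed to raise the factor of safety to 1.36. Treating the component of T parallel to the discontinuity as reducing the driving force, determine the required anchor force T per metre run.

Resolving forces along and normal to the sliding plane, with the horizontal anchor force T adding T·sinα to the effective normal force and T·cosα acting up the plane against the driving force:
FS = [cL + (W cosα + T sinα) tanφ] / [W sinα − T cosα]
Without the anchor: N' = 505.4 kN/m, driving T_d = 514.3 kN/m, resisting R = 1·13.6 + 505.4·tan34.5° = 360.9 kN/m, FS = 0.70.
Setting FS = 1.36 and solving for T:
1.36·(514.3 − T cos45.5°) = 360.9 + T sin45.5°·tan34.5°
T·(sin45.5°·tan34.5° + 1.36·cos45.5°) = 1.36·514.3 − 360.9
T·(0.7133·0.6873 + 1.36·0.7009) = 699.4 − 360.9 = 338.5
T·1.4434 = 338.5
T = 234.5 kN/m

T = 234 kN/m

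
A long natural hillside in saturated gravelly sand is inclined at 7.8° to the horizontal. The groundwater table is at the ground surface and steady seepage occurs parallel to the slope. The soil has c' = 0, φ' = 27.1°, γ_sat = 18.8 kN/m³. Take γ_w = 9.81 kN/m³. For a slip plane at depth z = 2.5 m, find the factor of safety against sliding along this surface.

With seepage parallel to the slope and the water table at the surface, the effective normal stress on the slip plane uses the buoyant unit weight γ' = γ_sat − γ_w while the driving shear stress uses γ_sat:
FS = [c' + γ' z cos²β tanφ'] / [γ_sat z sinβ cosβ]
(For c' = 0 this reduces to FS = (γ'/γ_sat)·tanφ'/tanβ.)
γ' = 18.8 − 9.81 = 8.99 kN/m³
Numerator = 0.0 + 8.99·2.5·cos²7.8°·tan27.1° = 0.0 + 8.99·2.5·0.9816·0.5117 = 11.289 kPa
Denominator = 18.8·2.5·sin7.8°·cos7.8° = 18.8·2.5·0.1357·0.9907 = 6.320 kPa
FS = 11.289 / 6.320 = 1.786

FS = 1.79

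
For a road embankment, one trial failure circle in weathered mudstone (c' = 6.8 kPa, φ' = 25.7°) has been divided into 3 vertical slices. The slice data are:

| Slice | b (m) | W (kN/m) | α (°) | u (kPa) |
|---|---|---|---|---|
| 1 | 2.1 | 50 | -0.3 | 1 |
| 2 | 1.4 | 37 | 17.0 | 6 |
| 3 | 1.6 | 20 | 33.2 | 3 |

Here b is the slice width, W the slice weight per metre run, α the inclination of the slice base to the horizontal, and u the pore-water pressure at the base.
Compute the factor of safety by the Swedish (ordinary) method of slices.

FS = 3.64

Ordinary method of slices: FS = Σ[c'·Δl_i + (W_i cosα_i − u_i·Δl_i)·tanφ'] / Σ W_i sinα_i, with Δl_i = b_i / cosα_i.
Slice 1: Δl = 2.1/cos(-0.3°) = 2.100 m; N'_1 = 50·cos(-0.3°) − 1·2.100 = 47.9; c'Δl = 14.28; W sinα = -0.3
Slice 2: Δl = 1.4/cos17.0° = 1.464 m; N'_2 = 37·cos17.0° − 6·1.464 = 26.6; c'Δl = 9.95; W sinα = 10.8
Slice 3: Δl = 1.6/cos33.2° = 1.912 m; N'_3 = 20·cos33.2° − 3·1.912 = 11.0; c'Δl = 13.00; W sinα = 11.0
Σc'Δl = 37.2 kN/m; ΣN' = 85.5 kN/m; ΣW sinα = 21.5 kN/m
Resisting = 37.2 + 85.5·tan25.7° = 37.2 + 41.1 = 78.4 kN/m
FS = 78.4 / 21.5 = 3.645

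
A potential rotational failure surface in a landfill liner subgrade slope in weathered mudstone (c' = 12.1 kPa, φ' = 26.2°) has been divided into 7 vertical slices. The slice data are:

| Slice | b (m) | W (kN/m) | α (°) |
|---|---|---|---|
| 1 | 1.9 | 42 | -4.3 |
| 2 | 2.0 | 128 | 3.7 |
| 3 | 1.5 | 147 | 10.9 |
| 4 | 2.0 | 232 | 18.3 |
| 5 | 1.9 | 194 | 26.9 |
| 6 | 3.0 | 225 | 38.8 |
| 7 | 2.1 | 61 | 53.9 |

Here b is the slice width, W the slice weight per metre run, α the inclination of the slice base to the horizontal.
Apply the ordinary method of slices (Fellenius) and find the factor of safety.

Ordinary method of slices: FS = Σ[c'·Δl_i + (W_i cosα_i)·tanφ'] / Σ W_i sinα_i, with Δl_i = b_i / cosα_i.
Slice 1: Δl = 1.9/cos(-4.3°) = 1.905 m; N'_1 = 42·cos(-4.3°) = 41.9; c'Δl = 23.05; W sinα = -3.1
Slice 2: Δl = 2.0/cos3.7° = 2.004 m; N'_2 = 128·cos3.7° = 127.7; c'Δl = 24.25; W sinα = 8.3
Slice 3: Δl = 1.5/cos10.9° = 1.528 m; N'_3 = 147·cos10.9° = 144.3; c'Δl = 18.48; W sinα = 27.8
Slice 4: Δl = 2.0/cos18.3° = 2.107 m; N'_4 = 232·cos18.3° = 220.3; c'Δl = 25.49; W sinα = 72.8
Slice 5: Δl = 1.9/cos26.9° = 2.131 m; N'_5 = 194·cos26.9° = 173.0; c'Δl = 25.78; W sinα = 87.8
Slice 6: Δl = 3.0/cos38.8° = 3.849 m; N'_6 = 225·cos38.8° = 175.4; c'Δl = 46.58; W sinα = 141.0
Slice 7: Δl = 2.1/cos53.9° = 3.564 m; N'_7 = 61·cos53.9° = 35.9; c'Δl = 43.13; W sinα = 49.3
Σc'Δl = 206.8 kN/m; ΣN' = 918.5 kN/m; ΣW sinα = 383.8 kN/m
Resisting = 206.8 + 918.5·tan26.2° = 206.8 + 452.0 = 658.7 kN/m
FS = 658.7 / 383.8 = 1.716

FS = 1.72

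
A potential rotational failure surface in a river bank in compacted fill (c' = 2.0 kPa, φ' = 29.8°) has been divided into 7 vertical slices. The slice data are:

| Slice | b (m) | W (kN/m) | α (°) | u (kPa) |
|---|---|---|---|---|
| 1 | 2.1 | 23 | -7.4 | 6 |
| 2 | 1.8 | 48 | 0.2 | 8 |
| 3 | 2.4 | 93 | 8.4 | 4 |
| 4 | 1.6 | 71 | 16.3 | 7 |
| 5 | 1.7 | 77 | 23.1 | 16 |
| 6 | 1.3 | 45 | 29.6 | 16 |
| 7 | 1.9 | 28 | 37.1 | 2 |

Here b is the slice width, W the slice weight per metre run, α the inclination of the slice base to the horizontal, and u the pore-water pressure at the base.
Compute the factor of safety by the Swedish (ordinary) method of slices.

Ordinary method of slices: FS = Σ[c'·Δl_i + (W_i cosα_i − u_i·Δl_i)·tanφ'] / Σ W_i sinα_i, with Δl_i = b_i / cosα_i.
Slice 1: Δl = 2.1/cos(-7.4°) = 2.118 m; N'_1 = 23·cos(-7.4°) − 6·2.118 = 10.1; c'Δl = 4.24; W sinα = -3.0
Slice 2: Δl = 1.8/cos0.2° = 1.800 m; N'_2 = 48·cos0.2° − 8·1.800 = 33.6; c'Δl = 3.60; W sinα = 0.2
Slice 3: Δl = 2.4/cos8.4° = 2.426 m; N'_3 = 93·cos8.4° − 4·2.426 = 82.3; c'Δl = 4.85; W sinα = 13.6
Slice 4: Δl = 1.6/cos16.3° = 1.667 m; N'_4 = 71·cos16.3° − 7·1.667 = 56.5; c'Δl = 3.33; W sinα = 19.9
Slice 5: Δl = 1.7/cos23.1° = 1.848 m; N'_5 = 77·cos23.1° − 16·1.848 = 41.3; c'Δl = 3.70; W sinα = 30.2
Slice 6: Δl = 1.3/cos29.6° = 1.495 m; N'_6 = 45·cos29.6° − 16·1.495 = 15.2; c'Δl = 2.99; W sinα = 22.2
Slice 7: Δl = 1.9/cos37.1° = 2.382 m; N'_7 = 28·cos37.1° − 2·2.382 = 17.6; c'Δl = 4.76; W sinα = 16.9
Σc'Δl = 27.5 kN/m; ΣN' = 256.5 kN/m; ΣW sinα = 100.0 kN/m
Resisting = 27.5 + 256.5·tan29.8° = 27.5 + 146.9 = 174.4 kN/m
FS = 174.4 / 100.0 = 1.743

FS = 1.74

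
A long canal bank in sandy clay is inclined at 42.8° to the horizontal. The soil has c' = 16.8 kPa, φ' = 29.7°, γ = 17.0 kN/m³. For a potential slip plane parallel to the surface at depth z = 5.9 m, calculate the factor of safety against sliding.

FS = 0.95

For an infinite slope with a slip plane parallel to the surface (no pore pressure): FS = [c' + γz cos²β tanφ'] / [γz sinβ cosβ].
γz = 17.0·5.9 = 100.30 kN/m²
Numerator = 16.8 + 100.30·cos²42.8°·tan29.7° = 16.8 + 100.30·0.5384·0.5704 = 47.600 kPa
Denominator = 100.30·sin42.8°·cos42.8° = 100.30·0.6794·0.7337 = 50.002 kPa
FS = 47.600 / 50.002 = 0.952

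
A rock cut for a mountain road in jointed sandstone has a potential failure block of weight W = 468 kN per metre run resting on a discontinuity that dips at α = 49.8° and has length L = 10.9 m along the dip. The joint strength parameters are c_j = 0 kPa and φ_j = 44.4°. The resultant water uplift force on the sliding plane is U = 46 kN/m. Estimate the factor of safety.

Resolving the block weight along and normal to the plane and applying the Mohr–Coulomb strength on the joint:
N' = W cosα − U = 468·cos49.8° − 46 = 256.1 kN/m
Driving force T = W sinα = 468·sin49.8° = 357.5 kN/m
Resisting force R = c_j·L + N'·tanφ_j = 0·10.9 + 256.1·tan44.4° = 0.0 + 250.8 = 250.8 kN/m
FS = R / T = 250.8 / 357.5 = 0.702

FS = 0.70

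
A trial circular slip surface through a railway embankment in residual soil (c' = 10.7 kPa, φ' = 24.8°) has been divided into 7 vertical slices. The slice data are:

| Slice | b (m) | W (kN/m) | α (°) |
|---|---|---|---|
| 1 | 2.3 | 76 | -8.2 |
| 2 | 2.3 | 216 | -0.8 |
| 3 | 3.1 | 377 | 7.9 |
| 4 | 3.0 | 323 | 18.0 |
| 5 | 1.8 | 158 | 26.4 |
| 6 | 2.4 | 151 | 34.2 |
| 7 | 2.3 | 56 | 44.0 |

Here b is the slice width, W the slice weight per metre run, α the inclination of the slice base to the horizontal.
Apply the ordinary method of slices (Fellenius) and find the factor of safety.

FS = 2.39

Ordinary method of slices: FS = Σ[c'·Δl_i + (W_i cosα_i)·tanφ'] / Σ W_i sinα_i, with Δl_i = b_i / cosα_i.
Slice 1: Δl = 2.3/cos(-8.2°) = 2.324 m; N'_1 = 76·cos(-8.2°) = 75.2; c'Δl = 24.86; W sinα = -10.8
Slice 2: Δl = 2.3/cos(-0.8°) = 2.300 m; N'_2 = 216·cos(-0.8°) = 216.0; c'Δl = 24.61; W sinα = -3.0
Slice 3: Δl = 3.1/cos7.9° = 3.130 m; N'_3 = 377·cos7.9° = 373.4; c'Δl = 33.49; W sinα = 51.8
Slice 4: Δl = 3.0/cos18.0° = 3.154 m; N'_4 = 323·cos18.0° = 307.2; c'Δl = 33.75; W sinα = 99.8
Slice 5: Δl = 1.8/cos26.4° = 2.010 m; N'_5 = 158·cos26.4° = 141.5; c'Δl = 21.50; W sinα = 70.3
Slice 6: Δl = 2.4/cos34.2° = 2.902 m; N'_6 = 151·cos34.2° = 124.9; c'Δl = 31.05; W sinα = 84.9
Slice 7: Δl = 2.3/cos44.0° = 3.197 m; N'_7 = 56·cos44.0° = 40.3; c'Δl = 34.21; W sinα = 38.9
Σc'Δl = 203.5 kN/m; ΣN' = 1278.5 kN/m; ΣW sinα = 331.8 kN/m
Resisting = 203.5 + 1278.5·tan24.8° = 203.5 + 590.8 = 794.2 kN/m
FS = 794.2 / 331.8 = 2.394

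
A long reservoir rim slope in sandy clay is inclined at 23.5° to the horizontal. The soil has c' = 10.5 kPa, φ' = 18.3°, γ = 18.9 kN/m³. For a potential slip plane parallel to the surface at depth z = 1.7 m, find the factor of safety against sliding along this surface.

FS = 1.65

For an infinite slope with a slip plane parallel to the surface (no pore pressure): FS = [c' + γz cos²β tanφ'] / [γz sinβ cosβ].
γz = 18.9·1.7 = 32.13 kN/m²
Numerator = 10.5 + 32.13·cos²23.5°·tan18.3° = 10.5 + 32.13·0.8410·0.3307 = 19.436 kPa
Denominator = 32.13·sin23.5°·cos23.5° = 32.13·0.3987·0.9171 = 11.749 kPa
FS = 19.436 / 11.749 = 1.654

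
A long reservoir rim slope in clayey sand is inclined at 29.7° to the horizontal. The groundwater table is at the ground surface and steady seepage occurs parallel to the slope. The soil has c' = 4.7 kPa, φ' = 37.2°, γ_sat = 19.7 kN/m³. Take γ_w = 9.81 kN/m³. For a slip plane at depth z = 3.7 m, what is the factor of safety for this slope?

FS = 0.82

With seepage parallel to the slope and the water table at the surface, the effective normal stress on the slip plane uses the buoyant unit weight γ' = γ_sat − γ_w while the driving shear stress uses γ_sat:
FS = [c' + γ' z cos²β tanφ'] / [γ_sat z sinβ cosβ]
γ' = 19.7 − 9.81 = 9.89 kN/m³
Numerator = 4.7 + 9.89·3.7·cos²29.7°·tan37.2° = 4.7 + 9.89·3.7·0.7545·0.7590 = 25.657 kPa
Denominator = 19.7·3.7·sin29.7°·cos29.7° = 19.7·3.7·0.4955·0.8686 = 31.370 kPa
FS = 25.657 / 31.370 = 0.818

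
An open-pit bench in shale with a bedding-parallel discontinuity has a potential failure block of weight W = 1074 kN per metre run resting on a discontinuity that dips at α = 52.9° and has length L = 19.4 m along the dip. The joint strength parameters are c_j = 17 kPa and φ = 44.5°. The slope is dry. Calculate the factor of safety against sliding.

FS = 1.13

Resolving the block weight along and normal to the plane and applying the Mohr–Coulomb strength on the joint:
N' = W cosα = 1074·cos52.9° = 647.8 kN/m
Driving force T = W sinα = 1074·sin52.9° = 856.6 kN/m
Resisting force R = c_j·L + N'·tanφ = 17·19.4 + 647.8·tan44.5° = 329.8 + 636.6 = 966.4 kN/m
FS = R / T = 966.4 / 856.6 = 1.128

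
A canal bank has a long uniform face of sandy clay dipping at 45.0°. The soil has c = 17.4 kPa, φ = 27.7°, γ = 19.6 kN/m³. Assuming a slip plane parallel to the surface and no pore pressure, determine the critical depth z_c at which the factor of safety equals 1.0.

z_c = 3.74 m

Setting FS = 1.00 in FS = [c + γz cos²β tanφ] / [γz sinβ cosβ] and solving for z:
z = c / [γ cosβ (FS·sinβ − cosβ·tanφ)]
  = 17.4 / [19.6·cos45.0°·(1.00·sin45.0° − cos45.0°·tan27.7°)]
  = 17.4 / [19.6·0.7071·(1.00·0.7071 − 0.7071·0.5250)]
  = 17.4 / 4.6549 = 3.738 m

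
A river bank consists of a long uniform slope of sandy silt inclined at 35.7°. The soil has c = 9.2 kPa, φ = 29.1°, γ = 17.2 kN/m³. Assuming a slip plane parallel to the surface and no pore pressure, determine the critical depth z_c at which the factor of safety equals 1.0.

Setting FS = 1.00 in FS = [c + γz cos²β tanφ] / [γz sinβ cosβ] and solving for z:
z = c / [γ cosβ (FS·sinβ − cosβ·tanφ)]
  = 9.2 / [17.2·cos35.7°·(1.00·sin35.7° − cos35.7°·tan29.1°)]
  = 9.2 / [17.2·0.8121·(1.00·0.5835 − 0.8121·0.5566)]
  = 9.2 / 1.8373 = 5.007 m

z_c = 5.01 m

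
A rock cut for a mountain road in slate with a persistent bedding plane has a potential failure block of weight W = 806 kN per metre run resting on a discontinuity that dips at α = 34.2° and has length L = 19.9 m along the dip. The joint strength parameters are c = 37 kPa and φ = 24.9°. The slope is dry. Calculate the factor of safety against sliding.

Resolving the block weight along and normal to the plane and applying the Mohr–Coulomb strength on the joint:
N' = W cosα = 806·cos34.2° = 666.6 kN/m
Driving force T = W sinα = 806·sin34.2° = 453.0 kN/m
Resisting force R = c·L + N'·tanφ = 37·19.9 + 666.6·tan24.9° = 736.3 + 309.4 = 1045.7 kN/m
FS = R / T = 1045.7 / 453.0 = 2.308

FS = 2.31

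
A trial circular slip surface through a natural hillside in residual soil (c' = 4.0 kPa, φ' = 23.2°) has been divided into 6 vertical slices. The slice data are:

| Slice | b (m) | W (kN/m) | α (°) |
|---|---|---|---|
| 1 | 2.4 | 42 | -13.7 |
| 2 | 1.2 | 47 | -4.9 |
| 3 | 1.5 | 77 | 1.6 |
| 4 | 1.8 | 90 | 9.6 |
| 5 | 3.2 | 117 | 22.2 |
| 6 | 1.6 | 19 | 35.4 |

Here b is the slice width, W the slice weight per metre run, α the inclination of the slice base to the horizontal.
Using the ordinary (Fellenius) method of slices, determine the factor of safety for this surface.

Ordinary method of slices: FS = Σ[c'·Δl_i + (W_i cosα_i)·tanφ'] / Σ W_i sinα_i, with Δl_i = b_i / cosα_i.
Slice 1: Δl = 2.4/cos(-13.7°) = 2.470 m; N'_1 = 42·cos(-13.7°) = 40.8; c'Δl = 9.88; W sinα = -9.9
Slice 2: Δl = 1.2/cos(-4.9°) = 1.204 m; N'_2 = 47·cos(-4.9°) = 46.8; c'Δl = 4.82; W sinα = -4.0
Slice 3: Δl = 1.5/cos1.6° = 1.501 m; N'_3 = 77·cos1.6° = 77.0; c'Δl = 6.00; W sinα = 2.1
Slice 4: Δl = 1.8/cos9.6° = 1.826 m; N'_4 = 90·cos9.6° = 88.7; c'Δl = 7.30; W sinα = 15.0
Slice 5: Δl = 3.2/cos22.2° = 3.456 m; N'_5 = 117·cos22.2° = 108.3; c'Δl = 13.82; W sinα = 44.2
Slice 6: Δl = 1.6/cos35.4° = 1.963 m; N'_6 = 19·cos35.4° = 15.5; c'Δl = 7.85; W sinα = 11.0
Σc'Δl = 49.7 kN/m; ΣN' = 377.2 kN/m; ΣW sinα = 58.4 kN/m
Resisting = 49.7 + 377.2·tan23.2° = 49.7 + 161.6 = 211.3 kN/m
FS = 211.3 / 58.4 = 3.618

FS = 3.62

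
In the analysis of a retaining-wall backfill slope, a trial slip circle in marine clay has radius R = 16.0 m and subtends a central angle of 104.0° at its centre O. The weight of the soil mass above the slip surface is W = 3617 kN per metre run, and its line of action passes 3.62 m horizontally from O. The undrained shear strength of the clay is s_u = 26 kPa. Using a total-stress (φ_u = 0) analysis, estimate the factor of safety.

Taking moments about the centre O, the resisting moment is provided by the undrained shear strength acting along the arc:
Arc length L_a = R·θ = 16.0·(104.0°·π/180) = 16.0·1.8151 = 29.04 m
M_R = s_u·L_a·R = 26·29.04·16.0 = 12081.6 kN·m/m
M_D = W·d = 3617·3.62 = 13093.5 kN·m/m
FS = M_R / M_D = 12081.6 / 13093.5 = 0.923

FS = 0.92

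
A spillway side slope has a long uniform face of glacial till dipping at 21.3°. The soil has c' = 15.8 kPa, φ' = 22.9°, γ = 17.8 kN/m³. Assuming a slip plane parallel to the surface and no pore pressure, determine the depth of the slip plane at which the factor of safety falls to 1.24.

Setting FS = 1.24 in FS = [c' + γz cos²β tanφ'] / [γz sinβ cosβ] and solving for z:
z = c' / [γ cosβ (FS·sinβ − cosβ·tanφ')]
  = 15.8 / [17.8·cos21.3°·(1.24·sin21.3° − cos21.3°·tan22.9°)]
  = 15.8 / [17.8·0.9317·(1.24·0.3633 − 0.9317·0.4224)]
  = 15.8 / 0.9431 = 16.753 m

z = 16.75 m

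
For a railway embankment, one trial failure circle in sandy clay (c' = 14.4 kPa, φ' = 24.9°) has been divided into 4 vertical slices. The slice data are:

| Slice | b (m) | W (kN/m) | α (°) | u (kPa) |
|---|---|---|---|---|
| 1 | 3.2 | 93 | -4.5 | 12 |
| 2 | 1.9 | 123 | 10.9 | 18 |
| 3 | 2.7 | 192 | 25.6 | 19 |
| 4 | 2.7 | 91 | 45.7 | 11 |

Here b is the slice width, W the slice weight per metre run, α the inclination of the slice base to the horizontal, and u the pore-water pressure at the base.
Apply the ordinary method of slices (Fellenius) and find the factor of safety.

Ordinary method of slices: FS = Σ[c'·Δl_i + (W_i cosα_i − u_i·Δl_i)·tanφ'] / Σ W_i sinα_i, with Δl_i = b_i / cosα_i.
Slice 1: Δl = 3.2/cos(-4.5°) = 3.210 m; N'_1 = 93·cos(-4.5°) − 12·3.210 = 54.2; c'Δl = 46.22; W sinα = -7.3
Slice 2: Δl = 1.9/cos10.9° = 1.935 m; N'_2 = 123·cos10.9° − 18·1.935 = 86.0; c'Δl = 27.86; W sinα = 23.3
Slice 3: Δl = 2.7/cos25.6° = 2.994 m; N'_3 = 192·cos25.6° − 19·2.994 = 116.3; c'Δl = 43.11; W sinα = 83.0
Slice 4: Δl = 2.7/cos45.7° = 3.866 m; N'_4 = 91·cos45.7° − 11·3.866 = 21.0; c'Δl = 55.67; W sinα = 65.1
Σc'Δl = 172.9 kN/m; ΣN' = 277.4 kN/m; ΣW sinα = 164.1 kN/m
Resisting = 172.9 + 277.4·tan24.9° = 172.9 + 128.8 = 301.7 kN/m
FS = 301.7 / 164.1 = 1.839

FS = 1.84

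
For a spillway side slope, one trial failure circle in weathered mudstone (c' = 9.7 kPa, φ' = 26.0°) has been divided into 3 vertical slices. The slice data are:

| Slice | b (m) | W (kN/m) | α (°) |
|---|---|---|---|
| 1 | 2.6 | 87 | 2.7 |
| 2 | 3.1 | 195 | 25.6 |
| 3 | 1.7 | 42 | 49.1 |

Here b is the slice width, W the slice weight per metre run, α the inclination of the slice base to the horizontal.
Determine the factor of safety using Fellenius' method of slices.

Ordinary method of slices: FS = Σ[c'·Δl_i + (W_i cosα_i)·tanφ'] / Σ W_i sinα_i, with Δl_i = b_i / cosα_i.
Slice 1: Δl = 2.6/cos2.7° = 2.603 m; N'_1 = 87·cos2.7° = 86.9; c'Δl = 25.25; W sinα = 4.1
Slice 2: Δl = 3.1/cos25.6° = 3.437 m; N'_2 = 195·cos25.6° = 175.9; c'Δl = 33.34; W sinα = 84.3
Slice 3: Δl = 1.7/cos49.1° = 2.596 m; N'_3 = 42·cos49.1° = 27.5; c'Δl = 25.19; W sinα = 31.7
Σc'Δl = 83.8 kN/m; ΣN' = 290.3 kN/m; ΣW sinα = 120.1 kN/m
Resisting = 83.8 + 290.3·tan26.0° = 83.8 + 141.6 = 225.3 kN/m
FS = 225.3 / 120.1 = 1.876

FS = 1.88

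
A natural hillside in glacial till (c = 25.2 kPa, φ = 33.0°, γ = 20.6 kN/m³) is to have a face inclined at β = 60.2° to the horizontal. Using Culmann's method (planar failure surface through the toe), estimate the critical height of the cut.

H_c = 32.20 m

Culmann's analysis gives the critical failure plane at α_cr = (β + φ)/2 = (60.2 + 33.0)/2 = 46.6°, and the critical height
H_c = (4c/γ) · sinβ cosφ / [1 − cos(β − φ)]
    = (4·25.2/20.6) · sin60.2°·cos33.0° / [1 − cos(27.2°)]
    = 4.893 · 0.8678·0.8387 / [1 − 0.8894]
    = 4.893 · 0.7278 / 0.1106
    = 32.20 m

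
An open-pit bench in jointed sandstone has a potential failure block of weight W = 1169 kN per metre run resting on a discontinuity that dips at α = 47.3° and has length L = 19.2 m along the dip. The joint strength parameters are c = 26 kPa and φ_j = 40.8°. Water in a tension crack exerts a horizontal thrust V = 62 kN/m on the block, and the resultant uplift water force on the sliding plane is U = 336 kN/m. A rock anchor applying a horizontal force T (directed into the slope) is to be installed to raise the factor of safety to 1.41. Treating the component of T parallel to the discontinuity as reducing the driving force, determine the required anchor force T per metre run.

Resolving forces along and normal to the sliding plane, with the horizontal anchor force T adding T·sinα to the effective normal force and T·cosα acting up the plane against the driving force:
FS = [cL + (W cosα − U − V sinα + T sinα) tanφ_j] / [W sinα + V cosα − T cosα]
Without the anchor: N' = 411.2 kN/m, driving T_d = 901.2 kN/m, resisting R = 26·19.2 + 411.2·tan40.8° = 854.1 kN/m, FS = 0.95.
Setting FS = 1.41 and solving for T:
1.41·(901.2 − T cos47.3°) = 854.1 + T sin47.3°·tan40.8°
T·(sin47.3°·tan40.8° + 1.41·cos47.3°) = 1.41·901.2 − 854.1
T·(0.7349·0.8632 + 1.41·0.6782) = 1270.6 − 854.1 = 416.5
T·1.5906 = 416.5
T = 261.9 kN/m

T = 262 kN/m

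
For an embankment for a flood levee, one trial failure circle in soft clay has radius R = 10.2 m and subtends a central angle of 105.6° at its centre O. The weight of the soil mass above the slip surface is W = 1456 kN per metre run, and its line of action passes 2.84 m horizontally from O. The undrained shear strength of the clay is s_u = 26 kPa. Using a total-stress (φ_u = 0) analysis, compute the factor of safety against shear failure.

Taking moments about the centre O, the resisting moment is provided by the undrained shear strength acting along the arc:
Arc length L_a = R·θ = 10.2·(105.6°·π/180) = 10.2·1.8431 = 18.80 m
M_R = s_u·L_a·R = 26·18.80·10.2 = 4985.6 kN·m/m
M_D = W·d = 1456·2.84 = 4135.0 kN·m/m
FS = M_R / M_D = 4985.6 / 4135.0 = 1.206

FS = 1.21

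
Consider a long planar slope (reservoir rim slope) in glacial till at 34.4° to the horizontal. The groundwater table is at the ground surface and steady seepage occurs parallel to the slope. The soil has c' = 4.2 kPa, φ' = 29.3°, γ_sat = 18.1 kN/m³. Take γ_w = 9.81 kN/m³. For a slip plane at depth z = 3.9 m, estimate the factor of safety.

With seepage parallel to the slope and the water table at the surface, the effective normal stress on the slip plane uses the buoyant unit weight γ' = γ_sat − γ_w while the driving shear stress uses γ_sat:
FS = [c' + γ' z cos²β tanφ'] / [γ_sat z sinβ cosβ]
γ' = 18.1 − 9.81 = 8.29 kN/m³
Numerator = 4.2 + 8.29·3.9·cos²34.4°·tan29.3° = 4.2 + 8.29·3.9·0.6808·0.5612 = 16.552 kPa
Denominator = 18.1·3.9·sin34.4°·cos34.4° = 18.1·3.9·0.5650·0.8251 = 32.906 kPa
FS = 16.552 / 32.906 = 0.503

FS = 0.50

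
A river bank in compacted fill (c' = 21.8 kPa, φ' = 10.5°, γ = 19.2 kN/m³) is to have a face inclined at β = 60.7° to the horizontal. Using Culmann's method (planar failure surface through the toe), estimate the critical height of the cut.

Culmann's analysis gives the critical failure plane at α_cr = (β + φ')/2 = (60.7 + 10.5)/2 = 35.6°, and the critical height
H_c = (4c'/γ) · sinβ cosφ' / [1 − cos(β − φ')]
    = (4·21.8/19.2) · sin60.7°·cos10.5° / [1 − cos(50.2°)]
    = 4.542 · 0.8721·0.9833 / [1 − 0.6401]
    = 4.542 · 0.8575 / 0.3599
    = 10.82 m

H_c = 10.82 m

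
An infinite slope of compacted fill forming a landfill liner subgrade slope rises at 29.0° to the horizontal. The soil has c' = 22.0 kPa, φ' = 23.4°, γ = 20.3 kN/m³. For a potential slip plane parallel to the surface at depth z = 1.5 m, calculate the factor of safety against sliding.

FS = 2.48

For an infinite slope with a slip plane parallel to the surface (no pore pressure): FS = [c' + γz cos²β tanφ'] / [γz sinβ cosβ].
γz = 20.3·1.5 = 30.45 kN/m²
Numerator = 22.0 + 30.45·cos²29.0°·tan23.4° = 22.0 + 30.45·0.7650·0.4327 = 32.080 kPa
Denominator = 30.45·sin29.0°·cos29.0° = 30.45·0.4848·0.8746 = 12.912 kPa
FS = 32.080 / 12.912 = 2.485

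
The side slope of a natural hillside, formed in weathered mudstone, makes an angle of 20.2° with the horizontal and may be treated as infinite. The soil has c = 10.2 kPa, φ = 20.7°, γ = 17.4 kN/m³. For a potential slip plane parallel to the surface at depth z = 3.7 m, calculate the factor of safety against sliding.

FS = 1.52

For an infinite slope with a slip plane parallel to the surface (no pore pressure): FS = [c + γz cos²β tanφ] / [γz sinβ cosβ].
γz = 17.4·3.7 = 64.38 kN/m²
Numerator = 10.2 + 64.38·cos²20.2°·tan20.7° = 10.2 + 64.38·0.8808·0.3779 = 31.627 kPa
Denominator = 64.38·sin20.2°·cos20.2° = 64.38·0.3453·0.9385 = 20.863 kPa
FS = 31.627 / 20.863 = 1.516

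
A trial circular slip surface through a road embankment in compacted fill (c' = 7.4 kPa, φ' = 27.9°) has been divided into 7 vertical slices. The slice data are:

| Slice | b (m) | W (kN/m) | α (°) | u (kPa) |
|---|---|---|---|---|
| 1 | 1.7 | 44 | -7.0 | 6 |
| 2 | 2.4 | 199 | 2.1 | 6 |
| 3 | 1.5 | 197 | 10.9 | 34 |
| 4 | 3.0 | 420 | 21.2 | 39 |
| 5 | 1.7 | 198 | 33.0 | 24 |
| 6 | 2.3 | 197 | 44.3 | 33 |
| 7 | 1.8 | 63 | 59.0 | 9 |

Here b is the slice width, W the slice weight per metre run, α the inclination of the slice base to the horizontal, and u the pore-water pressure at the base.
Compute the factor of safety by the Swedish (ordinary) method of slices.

Ordinary method of slices: FS = Σ[c'·Δl_i + (W_i cosα_i − u_i·Δl_i)·tanφ'] / Σ W_i sinα_i, with Δl_i = b_i / cosα_i.
Slice 1: Δl = 1.7/cos(-7.0°) = 1.713 m; N'_1 = 44·cos(-7.0°) − 6·1.713 = 33.4; c'Δl = 12.67; W sinα = -5.4
Slice 2: Δl = 2.4/cos2.1° = 2.402 m; N'_2 = 199·cos2.1° − 6·2.402 = 184.5; c'Δl = 17.77; W sinα = 7.3
Slice 3: Δl = 1.5/cos10.9° = 1.528 m; N'_3 = 197·cos10.9° − 34·1.528 = 141.5; c'Δl = 11.30; W sinα = 37.3
Slice 4: Δl = 3.0/cos21.2° = 3.218 m; N'_4 = 420·cos21.2° − 39·3.218 = 266.1; c'Δl = 23.81; W sinα = 151.9
Slice 5: Δl = 1.7/cos33.0° = 2.027 m; N'_5 = 198·cos33.0° − 24·2.027 = 117.4; c'Δl = 15.00; W sinα = 107.8
Slice 6: Δl = 2.3/cos44.3° = 3.214 m; N'_6 = 197·cos44.3° − 33·3.214 = 34.9; c'Δl = 23.78; W sinα = 137.6
Slice 7: Δl = 1.8/cos59.0° = 3.495 m; N'_7 = 63·cos59.0° − 9·3.495 = 1.0; c'Δl = 25.86; W sinα = 54.0
Σc'Δl = 130.2 kN/m; ΣN' = 778.8 kN/m; ΣW sinα = 490.5 kN/m
Resisting = 130.2 + 778.8·tan27.9° = 130.2 + 412.3 = 542.6 kN/m
FS = 542.6 / 490.5 = 1.106

FS = 1.11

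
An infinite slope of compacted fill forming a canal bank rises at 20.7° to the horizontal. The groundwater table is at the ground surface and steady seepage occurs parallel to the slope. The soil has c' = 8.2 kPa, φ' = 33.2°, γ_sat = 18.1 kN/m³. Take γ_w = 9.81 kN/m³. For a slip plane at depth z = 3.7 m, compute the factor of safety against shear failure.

With seepage parallel to the slope and the water table at the surface, the effective normal stress on the slip plane uses the buoyant unit weight γ' = γ_sat − γ_w while the driving shear stress uses γ_sat:
FS = [c' + γ' z cos²β tanφ'] / [γ_sat z sinβ cosβ]
γ' = 18.1 − 9.81 = 8.29 kN/m³
Numerator = 8.2 + 8.29·3.7·cos²20.7°·tan33.2° = 8.2 + 8.29·3.7·0.8751·0.6544 = 25.764 kPa
Denominator = 18.1·3.7·sin20.7°·cos20.7° = 18.1·3.7·0.3535·0.9354 = 22.144 kPa
FS = 25.764 / 22.144 = 1.163

FS = 1.16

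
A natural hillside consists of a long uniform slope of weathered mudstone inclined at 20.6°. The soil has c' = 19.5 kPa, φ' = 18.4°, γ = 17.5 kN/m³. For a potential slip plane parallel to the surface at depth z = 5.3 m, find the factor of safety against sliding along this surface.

For an infinite slope with a slip plane parallel to the surface (no pore pressure): FS = [c' + γz cos²β tanφ'] / [γz sinβ cosβ].
γz = 17.5·5.3 = 92.75 kN/m²
Numerator = 19.5 + 92.75·cos²20.6°·tan18.4° = 19.5 + 92.75·0.8762·0.3327 = 46.534 kPa
Denominator = 92.75·sin20.6°·cos20.6° = 92.75·0.3518·0.9361 = 30.547 kPa
FS = 46.534 / 30.547 = 1.523

FS = 1.52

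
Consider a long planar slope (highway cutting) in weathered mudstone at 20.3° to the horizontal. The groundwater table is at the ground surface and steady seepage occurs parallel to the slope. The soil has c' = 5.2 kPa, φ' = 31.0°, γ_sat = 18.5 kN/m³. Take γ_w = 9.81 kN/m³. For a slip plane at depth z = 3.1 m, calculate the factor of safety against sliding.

With seepage parallel to the slope and the water table at the surface, the effective normal stress on the slip plane uses the buoyant unit weight γ' = γ_sat − γ_w while the driving shear stress uses γ_sat:
FS = [c' + γ' z cos²β tanφ'] / [γ_sat z sinβ cosβ]
γ' = 18.5 − 9.81 = 8.69 kN/m³
Numerator = 5.2 + 8.69·3.1·cos²20.3°·tan31.0° = 5.2 + 8.69·3.1·0.8796·0.6009 = 19.438 kPa
Denominator = 18.5·3.1·sin20.3°·cos20.3° = 18.5·3.1·0.3469·0.9379 = 18.661 kPa
FS = 19.438 / 18.661 = 1.042

FS = 1.04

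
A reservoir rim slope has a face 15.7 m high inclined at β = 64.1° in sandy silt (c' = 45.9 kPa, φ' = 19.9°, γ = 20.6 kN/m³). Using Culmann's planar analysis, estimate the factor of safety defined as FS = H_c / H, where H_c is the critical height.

FS = 1.70

H_c = (4c'/γ) · sinβ cosφ' / [1 − cos(β − φ')]
    = (4·45.9/20.6) · sin64.1°·cos19.9° / [1 − cos44.2°]
    = 8.913 · 0.8458 / 0.2831 = 26.63 m
FS = H_c / H = 26.63 / 15.7 = 1.696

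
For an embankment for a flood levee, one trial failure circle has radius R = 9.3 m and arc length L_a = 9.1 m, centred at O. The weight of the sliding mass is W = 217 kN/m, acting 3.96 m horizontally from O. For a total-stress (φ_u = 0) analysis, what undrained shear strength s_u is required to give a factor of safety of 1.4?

FS = s_u·L_a·R / (W·d), so s_u = FS·W·d / (L_a·R).
s_u = 1.4·217·3.96 / (9.10·9.3) = 1203.0 / 84.63 = 14.22 kPa

s_u = 14.2 kPa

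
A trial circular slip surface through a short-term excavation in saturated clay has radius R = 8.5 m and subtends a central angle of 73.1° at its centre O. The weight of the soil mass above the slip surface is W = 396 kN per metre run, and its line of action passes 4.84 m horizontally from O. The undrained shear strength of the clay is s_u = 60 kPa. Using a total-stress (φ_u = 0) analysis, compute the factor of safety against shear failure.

Taking moments about the centre O, the resisting moment is provided by the undrained shear strength acting along the arc:
Arc length L_a = R·θ = 8.5·(73.1°·π/180) = 8.5·1.2758 = 10.84 m
M_R = s_u·L_a·R = 60·10.84·8.5 = 5530.7 kN·m/m
M_D = W·d = 396·4.84 = 1916.6 kN·m/m
FS = M_R / M_D = 5530.7 / 1916.6 = 2.886

FS = 2.89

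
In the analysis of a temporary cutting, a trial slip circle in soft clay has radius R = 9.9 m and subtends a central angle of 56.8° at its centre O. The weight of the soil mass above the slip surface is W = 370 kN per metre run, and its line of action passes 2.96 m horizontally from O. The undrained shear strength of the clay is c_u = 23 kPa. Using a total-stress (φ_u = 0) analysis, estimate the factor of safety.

FS = 2.04

Taking moments about the centre O, the resisting moment is provided by the undrained shear strength acting along the arc:
Arc length L_a = R·θ = 9.9·(56.8°·π/180) = 9.9·0.9913 = 9.81 m
M_R = c_u·L_a·R = 23·9.81·9.9 = 2234.7 kN·m/m
M_D = W·d = 370·2.96 = 1095.2 kN·m/m
FS = M_R / M_D = 2234.7 / 1095.2 = 2.040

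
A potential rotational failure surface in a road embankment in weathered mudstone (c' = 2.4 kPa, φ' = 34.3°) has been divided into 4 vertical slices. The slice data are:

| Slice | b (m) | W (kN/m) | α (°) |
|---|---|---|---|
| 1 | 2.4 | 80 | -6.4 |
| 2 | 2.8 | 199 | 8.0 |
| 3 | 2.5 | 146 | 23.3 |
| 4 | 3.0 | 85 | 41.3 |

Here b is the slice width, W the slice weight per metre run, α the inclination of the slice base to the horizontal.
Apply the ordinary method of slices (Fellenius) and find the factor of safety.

Ordinary method of slices: FS = Σ[c'·Δl_i + (W_i cosα_i)·tanφ'] / Σ W_i sinα_i, with Δl_i = b_i / cosα_i.
Slice 1: Δl = 2.4/cos(-6.4°) = 2.415 m; N'_1 = 80·cos(-6.4°) = 79.5; c'Δl = 5.80; W sinα = -8.9
Slice 2: Δl = 2.8/cos8.0° = 2.828 m; N'_2 = 199·cos8.0° = 197.1; c'Δl = 6.79; W sinα = 27.7
Slice 3: Δl = 2.5/cos23.3° = 2.722 m; N'_3 = 146·cos23.3° = 134.1; c'Δl = 6.53; W sinα = 57.7
Slice 4: Δl = 3.0/cos41.3° = 3.993 m; N'_4 = 85·cos41.3° = 63.9; c'Δl = 9.58; W sinα = 56.1
Σc'Δl = 28.7 kN/m; ΣN' = 474.5 kN/m; ΣW sinα = 132.6 kN/m
Resisting = 28.7 + 474.5·tan34.3° = 28.7 + 323.7 = 352.4 kN/m
FS = 352.4 / 132.6 = 2.657

FS = 2.66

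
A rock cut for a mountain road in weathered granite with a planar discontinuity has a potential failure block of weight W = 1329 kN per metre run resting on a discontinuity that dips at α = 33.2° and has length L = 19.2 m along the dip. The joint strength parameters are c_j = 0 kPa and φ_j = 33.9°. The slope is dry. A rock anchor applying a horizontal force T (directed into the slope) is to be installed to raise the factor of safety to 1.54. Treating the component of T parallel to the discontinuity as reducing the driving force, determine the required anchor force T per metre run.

T = 225 kN/m

Resolving forces along and normal to the sliding plane, with the horizontal anchor force T adding T·sinα to the effective normal force and T·cosα acting up the plane against the driving force:
FS = [c_jL + (W cosα + T sinα) tanφ_j] / [W sinα − T cosα]
Without the anchor: N' = 1112.1 kN/m, driving T_d = 727.7 kN/m, resisting R = 0·19.2 + 1112.1·tan33.9° = 747.3 kN/m, FS = 1.03.
Setting FS = 1.54 and solving for T:
1.54·(727.7 − T cos33.2°) = 747.3 + T sin33.2°·tan33.9°
T·(sin33.2°·tan33.9° + 1.54·cos33.2°) = 1.54·727.7 − 747.3
T·(0.5476·0.6720 + 1.54·0.8368) = 1120.7 − 747.3 = 373.4
T·1.6566 = 373.4
T = 225.4 kN/m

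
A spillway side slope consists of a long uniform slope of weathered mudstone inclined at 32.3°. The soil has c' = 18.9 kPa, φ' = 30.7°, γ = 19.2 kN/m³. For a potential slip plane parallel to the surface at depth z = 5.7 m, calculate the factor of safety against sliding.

For an infinite slope with a slip plane parallel to the surface (no pore pressure): FS = [c' + γz cos²β tanφ'] / [γz sinβ cosβ].
γz = 19.2·5.7 = 109.44 kN/m²
Numerator = 18.9 + 109.44·cos²32.3°·tan30.7° = 18.9 + 109.44·0.7145·0.5938 = 65.327 kPa
Denominator = 109.44·sin32.3°·cos32.3° = 109.44·0.5344·0.8453 = 49.431 kPa
FS = 65.327 / 49.431 = 1.322

FS = 1.32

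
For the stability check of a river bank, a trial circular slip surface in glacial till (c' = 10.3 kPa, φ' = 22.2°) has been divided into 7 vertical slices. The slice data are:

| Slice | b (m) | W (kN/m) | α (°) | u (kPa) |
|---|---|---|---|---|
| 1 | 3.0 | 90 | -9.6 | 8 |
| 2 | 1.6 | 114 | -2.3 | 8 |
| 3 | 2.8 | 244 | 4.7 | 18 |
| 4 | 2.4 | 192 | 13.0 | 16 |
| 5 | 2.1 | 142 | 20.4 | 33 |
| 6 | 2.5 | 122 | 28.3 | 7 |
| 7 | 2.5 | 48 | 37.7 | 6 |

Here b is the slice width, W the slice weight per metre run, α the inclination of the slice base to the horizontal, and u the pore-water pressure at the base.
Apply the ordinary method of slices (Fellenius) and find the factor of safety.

FS = 2.56

Ordinary method of slices: FS = Σ[c'·Δl_i + (W_i cosα_i − u_i·Δl_i)·tanφ'] / Σ W_i sinα_i, with Δl_i = b_i / cosα_i.
Slice 1: Δl = 3.0/cos(-9.6°) = 3.043 m; N'_1 = 90·cos(-9.6°) − 8·3.043 = 64.4; c'Δl = 31.34; W sinα = -15.0
Slice 2: Δl = 1.6/cos(-2.3°) = 1.601 m; N'_2 = 114·cos(-2.3°) − 8·1.601 = 101.1; c'Δl = 16.49; W sinα = -4.6
Slice 3: Δl = 2.8/cos4.7° = 2.809 m; N'_3 = 244·cos4.7° − 18·2.809 = 192.6; c'Δl = 28.94; W sinα = 20.0
Slice 4: Δl = 2.4/cos13.0° = 2.463 m; N'_4 = 192·cos13.0° − 16·2.463 = 147.7; c'Δl = 25.37; W sinα = 43.2
Slice 5: Δl = 2.1/cos20.4° = 2.241 m; N'_5 = 142·cos20.4° − 33·2.241 = 59.2; c'Δl = 23.08; W sinα = 49.5
Slice 6: Δl = 2.5/cos28.3° = 2.839 m; N'_6 = 122·cos28.3° − 7·2.839 = 87.5; c'Δl = 29.25; W sinα = 57.8
Slice 7: Δl = 2.5/cos37.7° = 3.160 m; N'_7 = 48·cos37.7° − 6·3.160 = 19.0; c'Δl = 32.54; W sinα = 29.4
Σc'Δl = 187.0 kN/m; ΣN' = 671.5 kN/m; ΣW sinα = 180.3 kN/m
Resisting = 187.0 + 671.5·tan22.2° = 187.0 + 274.0 = 461.0 kN/m
FS = 461.0 / 180.3 = 2.557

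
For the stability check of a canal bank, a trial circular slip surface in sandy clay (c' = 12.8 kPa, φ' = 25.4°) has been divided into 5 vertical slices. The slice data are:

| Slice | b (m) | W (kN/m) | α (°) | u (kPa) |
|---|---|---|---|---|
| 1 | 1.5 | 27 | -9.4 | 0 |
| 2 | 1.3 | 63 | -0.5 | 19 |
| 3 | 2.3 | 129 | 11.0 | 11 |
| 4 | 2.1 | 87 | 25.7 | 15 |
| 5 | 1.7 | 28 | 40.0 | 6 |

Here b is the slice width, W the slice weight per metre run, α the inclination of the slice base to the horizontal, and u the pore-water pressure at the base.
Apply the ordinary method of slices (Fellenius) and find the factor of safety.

Ordinary method of slices: FS = Σ[c'·Δl_i + (W_i cosα_i − u_i·Δl_i)·tanφ'] / Σ W_i sinα_i, with Δl_i = b_i / cosα_i.
Slice 1: Δl = 1.5/cos(-9.4°) = 1.520 m; N'_1 = 27·cos(-9.4°) − 0·1.520 = 26.6; c'Δl = 19.46; W sinα = -4.4
Slice 2: Δl = 1.3/cos(-0.5°) = 1.300 m; N'_2 = 63·cos(-0.5°) − 19·1.300 = 38.3; c'Δl = 16.64; W sinα = -0.5
Slice 3: Δl = 2.3/cos11.0° = 2.343 m; N'_3 = 129·cos11.0° − 11·2.343 = 100.9; c'Δl = 29.99; W sinα = 24.6
Slice 4: Δl = 2.1/cos25.7° = 2.331 m; N'_4 = 87·cos25.7° − 15·2.331 = 43.4; c'Δl = 29.83; W sinα = 37.7
Slice 5: Δl = 1.7/cos40.0° = 2.219 m; N'_5 = 28·cos40.0° − 6·2.219 = 8.1; c'Δl = 28.41; W sinα = 18.0
Σc'Δl = 124.3 kN/m; ΣN' = 217.4 kN/m; ΣW sinα = 75.4 kN/m
Resisting = 124.3 + 217.4·tan25.4° = 124.3 + 103.2 = 227.5 kN/m
FS = 227.5 / 75.4 = 3.019

FS = 3.02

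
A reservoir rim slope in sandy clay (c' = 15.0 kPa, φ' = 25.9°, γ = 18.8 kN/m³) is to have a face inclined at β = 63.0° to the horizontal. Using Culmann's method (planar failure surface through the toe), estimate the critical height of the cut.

H_c = 12.64 m

Culmann's analysis gives the critical failure plane at α_cr = (β + φ')/2 = (63.0 + 25.9)/2 = 44.5°, and the critical height
H_c = (4c'/γ) · sinβ cosφ' / [1 − cos(β − φ')]
    = (4·15.0/18.8) · sin63.0°·cos25.9° / [1 − cos(37.1°)]
    = 3.191 · 0.8910·0.8996 / [1 − 0.7976]
    = 3.191 · 0.8015 / 0.2024
    = 12.64 m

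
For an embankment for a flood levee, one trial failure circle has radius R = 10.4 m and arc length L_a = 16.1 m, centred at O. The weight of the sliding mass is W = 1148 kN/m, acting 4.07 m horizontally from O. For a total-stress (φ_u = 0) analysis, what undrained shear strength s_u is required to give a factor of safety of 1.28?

FS = s_u·L_a·R / (W·d), so s_u = FS·W·d / (L_a·R).
s_u = 1.28·1148·4.07 / (16.10·10.4) = 5980.6 / 167.44 = 35.72 kPa

s_u = 35.7 kPa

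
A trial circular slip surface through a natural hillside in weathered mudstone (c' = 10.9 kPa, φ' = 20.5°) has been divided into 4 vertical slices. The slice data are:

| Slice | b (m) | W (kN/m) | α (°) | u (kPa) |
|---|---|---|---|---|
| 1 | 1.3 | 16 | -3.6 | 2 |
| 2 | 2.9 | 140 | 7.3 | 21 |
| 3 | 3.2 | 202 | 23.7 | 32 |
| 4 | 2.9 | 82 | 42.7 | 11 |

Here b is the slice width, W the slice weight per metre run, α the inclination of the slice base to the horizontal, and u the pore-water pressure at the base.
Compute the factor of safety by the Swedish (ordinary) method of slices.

Ordinary method of slices: FS = Σ[c'·Δl_i + (W_i cosα_i − u_i·Δl_i)·tanφ'] / Σ W_i sinα_i, with Δl_i = b_i / cosα_i.
Slice 1: Δl = 1.3/cos(-3.6°) = 1.303 m; N'_1 = 16·cos(-3.6°) − 2·1.303 = 13.4; c'Δl = 14.20; W sinα = -1.0
Slice 2: Δl = 2.9/cos7.3° = 2.924 m; N'_2 = 140·cos7.3° − 21·2.924 = 77.5; c'Δl = 31.87; W sinα = 17.8
Slice 3: Δl = 3.2/cos23.7° = 3.495 m; N'_3 = 202·cos23.7° − 32·3.495 = 73.1; c'Δl = 38.09; W sinα = 81.2
Slice 4: Δl = 2.9/cos42.7° = 3.946 m; N'_4 = 82·cos42.7° − 11·3.946 = 16.9; c'Δl = 43.01; W sinα = 55.6
Σc'Δl = 127.2 kN/m; ΣN' = 180.8 kN/m; ΣW sinα = 153.6 kN/m
Resisting = 127.2 + 180.8·tan20.5° = 127.2 + 67.6 = 194.8 kN/m
FS = 194.8 / 153.6 = 1.268

FS = 1.27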